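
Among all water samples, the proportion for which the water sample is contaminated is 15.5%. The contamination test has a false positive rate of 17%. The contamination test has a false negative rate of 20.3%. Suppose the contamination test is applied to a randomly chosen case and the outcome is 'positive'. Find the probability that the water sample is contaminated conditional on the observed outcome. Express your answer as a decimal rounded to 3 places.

P(H | E) ≈ 0.462

Let H be the event that the water sample is contaminated. P(H) = 0.155, so P(¬H) = 0.845. With E the 'positive' result, P(E|H) = 0.797 and P(E|¬H) = 0.17.
P(E) = 0.797·0.155 + 0.17·0.845 = 0.12354 + 0.14365 = 0.26719.
By Bayes' theorem, P(H|E) = 0.12354 / 0.26719 = 0.462.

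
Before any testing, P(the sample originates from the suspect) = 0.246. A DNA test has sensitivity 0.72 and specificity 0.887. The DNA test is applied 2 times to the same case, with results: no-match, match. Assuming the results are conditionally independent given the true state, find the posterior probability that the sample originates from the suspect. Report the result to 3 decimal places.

Let H be the event that the sample originates from the suspect; start with P(H) = 0.246. P('match'|H) = 0.72, P('match'|¬H) = 0.113.
Update on result 1 ('no-match'): P(H) ← 0.28·0.2460 / (0.28·0.2460 + 0.887·0.7540) = 0.068880/0.73768 = 0.0934.
Update on result 2 ('match'): P(H) ← 0.72·0.0934 / (0.72·0.0934 + 0.113·0.9066) = 0.067229/0.16968 = 0.3962.

Posterior P(H) ≈ 0.396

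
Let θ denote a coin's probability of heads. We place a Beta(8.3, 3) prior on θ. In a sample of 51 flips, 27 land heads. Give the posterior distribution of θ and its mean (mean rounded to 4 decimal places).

The binomial likelihood is conjugate to the Beta prior: with 27 successes and 24 failures, the posterior is Beta(8.3+27, 3+24) = Beta(35.3, 27).
Posterior mean = α/(α+β) = 35.3/62.3 = 0.5666.

Posterior: Beta(35.3, 27); mean ≈ 0.5666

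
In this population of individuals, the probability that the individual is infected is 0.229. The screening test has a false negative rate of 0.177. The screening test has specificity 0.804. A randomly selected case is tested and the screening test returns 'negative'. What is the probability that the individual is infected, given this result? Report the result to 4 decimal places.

Write H for 'the individual is infected'. Prior odds H:¬H = 0.229/0.771 = 0.29702. For the 'negative' outcome, the likelihood ratio is 0.177/0.804 = 0.22015.
Posterior odds = 0.29702 × 0.22015 = 0.065388, so P(H|E) = 0.065388/(1+0.065388) = 0.0614.

P(H | E) ≈ 0.0614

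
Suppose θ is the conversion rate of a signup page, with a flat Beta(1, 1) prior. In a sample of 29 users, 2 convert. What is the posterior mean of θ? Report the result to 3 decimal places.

Posterior mean ≈ 0.097

Observing 2 successes and 27 failures updates Beta(1, 1) by adding the success and failure counts to the two shape parameters: α = 1+2 = 3, β = 1+27 = 28.
E[θ | data] = 3/(3+28) = 0.097.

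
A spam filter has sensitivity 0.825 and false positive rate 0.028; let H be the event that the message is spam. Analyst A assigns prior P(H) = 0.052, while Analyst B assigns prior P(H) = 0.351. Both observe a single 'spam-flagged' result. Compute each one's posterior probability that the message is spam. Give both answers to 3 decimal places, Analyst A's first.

Analyst A: 0.618; Analyst B: 0.941

P('+'|H) = 0.825, P('+'|¬H) = 0.028.
Analyst A: numerator 0.825·0.052 = 0.042900; evidence = 0.042900+0.028·0.948 = 0.069444; posterior = 0.618.
Analyst B: numerator 0.825·0.351 = 0.28957; evidence = 0.28957+0.028·0.649 = 0.30775; posterior = 0.941.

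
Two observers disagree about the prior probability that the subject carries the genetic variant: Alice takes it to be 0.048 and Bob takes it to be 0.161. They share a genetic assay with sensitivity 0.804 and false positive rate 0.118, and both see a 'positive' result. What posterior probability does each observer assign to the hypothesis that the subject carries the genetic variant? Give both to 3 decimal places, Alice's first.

P('+'|H) = 0.804, P('+'|¬H) = 0.118.
Alice: numerator 0.804·0.048 = 0.038592; evidence = 0.038592+0.118·0.952 = 0.15093; posterior = 0.256.
Bob: numerator 0.804·0.161 = 0.12944; evidence = 0.12944+0.118·0.839 = 0.22845; posterior = 0.567.

Alice: 0.256; Bob: 0.567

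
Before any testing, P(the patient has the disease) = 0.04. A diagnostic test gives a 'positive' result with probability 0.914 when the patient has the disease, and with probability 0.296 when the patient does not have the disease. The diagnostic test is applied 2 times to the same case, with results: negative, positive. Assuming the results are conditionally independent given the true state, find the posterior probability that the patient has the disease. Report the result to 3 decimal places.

With H the event that the patient has the disease, the joint likelihood of the observed sequence is P(data|H) = 0.086·0.914 = 0.078604 and P(data|¬H) = 0.704·0.296 = 0.20838.
Bayes: P(H|data) = 0.04·0.078604 / (0.04·0.078604 + 0.96·0.20838) = 0.0031442/0.20319 = 0.0155.

Posterior P(H) ≈ 0.015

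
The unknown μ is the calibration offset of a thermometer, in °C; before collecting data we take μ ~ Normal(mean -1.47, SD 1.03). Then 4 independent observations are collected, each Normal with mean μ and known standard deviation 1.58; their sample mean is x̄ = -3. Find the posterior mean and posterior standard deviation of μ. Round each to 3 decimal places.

Prior precision 1/τ₀² = 1/1.03² = 0.942596; data precision n/σ² = 4/1.58² = 1.60231.
Posterior precision = 0.942596 + 1.60231 = 2.54490, giving posterior SD = 1/√2.54490 = 0.627.
Posterior mean = (0.942596·-1.47 + 1.60231·-3) / 2.54490 = -2.433.

Posterior mean ≈ -2.433; posterior SD ≈ 0.627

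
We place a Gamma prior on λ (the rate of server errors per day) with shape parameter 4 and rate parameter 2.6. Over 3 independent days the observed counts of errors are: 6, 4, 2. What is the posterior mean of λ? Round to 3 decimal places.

The Poisson likelihood adds the total count to the shape and the number of exposure periods to the rate. Here ∑xᵢ = 12 and n = 3, so shape 4→16 and rate 2.6→5.6.
E[λ | data] = 16/5.6 = 2.857.

Posterior mean ≈ 2.857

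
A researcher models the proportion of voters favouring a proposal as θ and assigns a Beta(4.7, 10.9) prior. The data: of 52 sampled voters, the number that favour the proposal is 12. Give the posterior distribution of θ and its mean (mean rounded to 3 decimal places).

Observing 12 successes and 40 failures updates Beta(4.7, 10.9) by adding the success and failure counts to the two shape parameters: α = 4.7+12 = 16.7, β = 10.9+40 = 50.9.
Posterior mean = α/(α+β) = 16.7/67.6 = 0.247.

Posterior: Beta(16.7, 50.9); mean ≈ 0.247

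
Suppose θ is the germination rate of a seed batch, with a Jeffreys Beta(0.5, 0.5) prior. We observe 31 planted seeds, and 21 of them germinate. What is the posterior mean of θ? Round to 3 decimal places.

Observing 21 successes and 10 failures updates Beta(0.5, 0.5) by adding the success and failure counts to the two shape parameters: α = 0.5+21 = 21.5, β = 0.5+10 = 10.5.
Posterior mean = α/(α+β) = 21.5/32 = 0.672.

Posterior mean ≈ 0.672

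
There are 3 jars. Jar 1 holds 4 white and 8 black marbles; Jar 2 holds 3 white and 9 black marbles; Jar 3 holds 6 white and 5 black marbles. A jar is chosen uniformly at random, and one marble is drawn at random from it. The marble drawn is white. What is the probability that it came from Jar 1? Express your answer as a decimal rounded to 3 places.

P(white|Jar 1) = 0.3333; P(white|Jar 2) = 0.25; P(white|Jar 3) = 0.5455.
Prior × likelihood for each source: 0.333333·0.3333=0.1111, 0.333333·0.25=0.08333, 0.333333·0.5455=0.1818. Summing gives P(white) = 0.37626.
P(Jar 1 | white) = 0.1111 / 0.37626 = 0.295.

Posterior probability ≈ 0.295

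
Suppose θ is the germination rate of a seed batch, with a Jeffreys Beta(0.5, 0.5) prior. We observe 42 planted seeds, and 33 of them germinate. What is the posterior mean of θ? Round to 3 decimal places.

Observing 33 successes and 9 failures updates Beta(0.5, 0.5) by adding the success and failure counts to the two shape parameters: α = 0.5+33 = 33.5, β = 0.5+9 = 9.5.
Posterior mean = α/(α+β) = 33.5/43 = 0.779.

Posterior mean ≈ 0.779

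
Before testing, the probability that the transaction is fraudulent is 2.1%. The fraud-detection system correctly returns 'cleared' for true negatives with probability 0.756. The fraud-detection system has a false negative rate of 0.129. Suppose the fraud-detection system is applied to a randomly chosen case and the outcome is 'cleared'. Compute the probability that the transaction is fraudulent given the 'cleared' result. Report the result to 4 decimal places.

P(H | E) ≈ 0.0036

Let H be the event that the transaction is fraudulent. P(H) = 0.021, so P(¬H) = 0.979. With E the 'cleared' result, P(E|H) = 0.129 and P(E|¬H) = 0.756.
P(E) = 0.129·0.021 + 0.756·0.979 = 0.0027090 + 0.74012 = 0.74283.
By Bayes' theorem, P(H|E) = 0.0027090 / 0.74283 = 0.0036.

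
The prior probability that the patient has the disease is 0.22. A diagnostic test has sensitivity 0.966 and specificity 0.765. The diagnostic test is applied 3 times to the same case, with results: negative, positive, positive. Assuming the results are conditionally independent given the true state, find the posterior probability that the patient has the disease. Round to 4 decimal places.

Posterior P(H) ≈ 0.1748

Let H be the event that the patient has the disease; start with P(H) = 0.22. P('positive'|H) = 0.966, P('positive'|¬H) = 0.235.
Update on result 1 ('negative'): P(H) ← 0.034·0.2200 / (0.034·0.2200 + 0.765·0.7800) = 0.0074800/0.60418 = 0.0124.
Update on result 2 ('positive'): P(H) ← 0.966·0.0124 / (0.966·0.0124 + 0.235·0.9876) = 0.011959/0.24405 = 0.0490.
Update on result 3 ('positive'): P(H) ← 0.966·0.0490 / (0.966·0.0490 + 0.235·0.9510) = 0.047338/0.27082 = 0.1748.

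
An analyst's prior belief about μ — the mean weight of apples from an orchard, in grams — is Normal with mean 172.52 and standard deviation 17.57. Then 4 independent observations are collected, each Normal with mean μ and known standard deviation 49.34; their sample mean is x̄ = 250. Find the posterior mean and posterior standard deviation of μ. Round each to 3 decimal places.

Posterior mean ≈ 198.594; posterior SD ≈ 14.311

Prior precision 1/τ₀² = 1/17.57² = 0.00323934; data precision n/σ² = 4/49.34² = 0.00164309.
Posterior precision = 0.00323934 + 0.00164309 = 0.00488243, giving posterior SD = 1/√0.00488243 = 14.311.
Posterior mean = (0.00323934·172.52 + 0.00164309·250) / 0.00488243 = 198.594.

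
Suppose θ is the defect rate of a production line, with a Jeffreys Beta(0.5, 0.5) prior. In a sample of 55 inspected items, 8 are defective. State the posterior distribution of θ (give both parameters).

Observing 8 successes and 47 failures updates Beta(0.5, 0.5) by adding the success and failure counts to the two shape parameters: α = 0.5+8 = 8.5, β = 0.5+47 = 47.5.

Posterior: Beta(8.5, 47.5)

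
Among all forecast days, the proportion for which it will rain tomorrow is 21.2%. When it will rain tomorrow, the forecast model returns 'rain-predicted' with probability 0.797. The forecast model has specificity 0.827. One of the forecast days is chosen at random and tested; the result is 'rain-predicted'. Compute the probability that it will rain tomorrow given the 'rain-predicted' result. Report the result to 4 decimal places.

Let H be the event that it will rain tomorrow. P(H) = 0.212, so P(¬H) = 0.788. With E the 'rain-predicted' result, P(E|H) = 0.797 and P(E|¬H) = 0.173.
P(E) = 0.797·0.212 + 0.173·0.788 = 0.16896 + 0.13632 = 0.30529.
By Bayes' theorem, P(H|E) = 0.16896 / 0.30529 = 0.5535.

P(H | E) ≈ 0.5535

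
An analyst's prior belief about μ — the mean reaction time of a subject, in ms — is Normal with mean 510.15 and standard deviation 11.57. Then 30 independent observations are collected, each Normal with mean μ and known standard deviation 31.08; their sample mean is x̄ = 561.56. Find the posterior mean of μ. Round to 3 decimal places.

Posterior mean ≈ 551.592

Prior precision 1/τ₀² = 1/11.57² = 0.00747022; data precision n/σ² = 30/31.08² = 0.0310570.
Posterior precision = 0.00747022 + 0.0310570 = 0.0385272.
Posterior mean = (0.00747022·510.15 + 0.0310570·561.56) / 0.0385272 = 551.592.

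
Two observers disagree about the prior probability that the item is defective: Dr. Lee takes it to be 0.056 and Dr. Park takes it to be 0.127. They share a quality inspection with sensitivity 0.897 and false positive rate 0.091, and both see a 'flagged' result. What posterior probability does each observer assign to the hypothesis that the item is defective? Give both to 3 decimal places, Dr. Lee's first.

The likelihood ratio for a 'flagged' result is 0.897/0.091 = 9.8571.
Dr. Lee: prior odds 0.056/0.944 = 0.059322; posterior odds 0.58475; posterior probability 0.369.
Dr. Park: prior odds 0.127/0.873 = 0.14548; posterior odds 1.4340; posterior probability 0.589.

Dr. Lee: 0.369; Dr. Park: 0.589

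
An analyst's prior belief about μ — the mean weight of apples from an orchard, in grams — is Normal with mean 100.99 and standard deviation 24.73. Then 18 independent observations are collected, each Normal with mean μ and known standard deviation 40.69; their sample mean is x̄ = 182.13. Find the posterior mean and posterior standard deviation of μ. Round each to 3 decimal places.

Posterior mean ≈ 171.522; posterior SD ≈ 8.942

Prior precision 1/τ₀² = 1/24.73² = 0.00163513; data precision n/σ² = 18/40.69² = 0.0108717.
Posterior precision = 0.00163513 + 0.0108717 = 0.0125068, giving posterior SD = 1/√0.0125068 = 8.942.
Posterior mean = (0.00163513·100.99 + 0.0108717·182.13) / 0.0125068 = 171.522.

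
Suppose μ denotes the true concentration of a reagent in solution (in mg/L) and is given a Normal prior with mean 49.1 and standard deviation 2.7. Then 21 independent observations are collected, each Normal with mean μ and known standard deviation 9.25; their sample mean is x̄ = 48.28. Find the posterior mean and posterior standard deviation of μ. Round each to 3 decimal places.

With known σ, the Normal prior is conjugate. Weight on the data is w = (n/σ²)/(n/σ² + 1/τ₀²) = 0.245435/(0.245435+0.137174) = 0.64148.
Posterior mean = w·x̄ + (1−w)·μ₀ = 0.64148·48.28 + 0.35852·49.1 = 48.574. Posterior variance = 1/(0.245435+0.137174) = 2.61364, so SD = 1.617.

Posterior mean ≈ 48.574; posterior SD ≈ 1.617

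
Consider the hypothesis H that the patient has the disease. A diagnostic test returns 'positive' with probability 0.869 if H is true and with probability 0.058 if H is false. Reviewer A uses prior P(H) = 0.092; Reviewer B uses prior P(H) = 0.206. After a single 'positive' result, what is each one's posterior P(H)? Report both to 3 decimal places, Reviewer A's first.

Reviewer A: 0.603; Reviewer B: 0.795

The likelihood ratio for a 'positive' result is 0.869/0.058 = 14.983.
Reviewer A: prior odds 0.092/0.908 = 0.10132; posterior odds 1.5181; posterior probability 0.603.
Reviewer B: prior odds 0.206/0.794 = 0.25945; posterior odds 3.8872; posterior probability 0.795.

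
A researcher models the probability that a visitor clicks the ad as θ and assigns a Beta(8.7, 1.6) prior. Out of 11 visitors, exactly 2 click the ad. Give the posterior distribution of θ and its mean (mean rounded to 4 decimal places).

The binomial likelihood is conjugate to the Beta prior: with 2 successes and 9 failures, the posterior is Beta(8.7+2, 1.6+9) = Beta(10.7, 10.6).
Posterior mean = α/(α+β) = 10.7/21.3 = 0.5023.

Posterior: Beta(10.7, 10.6); mean ≈ 0.5023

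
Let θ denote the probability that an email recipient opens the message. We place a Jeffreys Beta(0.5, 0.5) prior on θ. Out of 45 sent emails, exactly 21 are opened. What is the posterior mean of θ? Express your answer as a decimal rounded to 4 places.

Observing 21 successes and 24 failures updates Beta(0.5, 0.5) by adding the success and failure counts to the two shape parameters: α = 0.5+21 = 21.5, β = 0.5+24 = 24.5.
E[θ | data] = 21.5/(21.5+24.5) = 0.4674.

Posterior mean ≈ 0.4674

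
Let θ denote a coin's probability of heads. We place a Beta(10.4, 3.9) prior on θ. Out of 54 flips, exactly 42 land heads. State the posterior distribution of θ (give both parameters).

Posterior: Beta(52.4, 15.9)

The binomial likelihood is conjugate to the Beta prior: with 42 successes and 12 failures, the posterior is Beta(10.4+42, 3.9+12) = Beta(52.4, 15.9).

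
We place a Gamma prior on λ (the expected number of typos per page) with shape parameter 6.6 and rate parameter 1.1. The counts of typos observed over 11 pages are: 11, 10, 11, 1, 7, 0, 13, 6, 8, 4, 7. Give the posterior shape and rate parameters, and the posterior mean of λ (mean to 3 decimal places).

Posterior: Gamma(shape=84.6, rate=12.1); mean ≈ 6.992

Total count ∑xᵢ = 78 over n = 11 pages.
Gamma is conjugate to the Poisson likelihood: posterior is Gamma(shape = 6.6+78 = 84.6, rate = 1.1+11 = 12.1).
Posterior mean = shape/rate = 84.6/12.1 = 6.992.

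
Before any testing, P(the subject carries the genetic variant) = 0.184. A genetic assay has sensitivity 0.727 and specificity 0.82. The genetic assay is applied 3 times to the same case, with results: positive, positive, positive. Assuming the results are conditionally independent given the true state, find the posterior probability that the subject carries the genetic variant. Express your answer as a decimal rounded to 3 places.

With H the event that the subject carries the genetic variant, the joint likelihood of the observed sequence is P(data|H) = 0.727·0.727·0.727 = 0.38424 and P(data|¬H) = 0.18·0.18·0.18 = 0.0058320.
Bayes: P(H|data) = 0.184·0.38424 / (0.184·0.38424 + 0.816·0.0058320) = 0.070700/0.075459 = 0.9369.

Posterior P(H) ≈ 0.937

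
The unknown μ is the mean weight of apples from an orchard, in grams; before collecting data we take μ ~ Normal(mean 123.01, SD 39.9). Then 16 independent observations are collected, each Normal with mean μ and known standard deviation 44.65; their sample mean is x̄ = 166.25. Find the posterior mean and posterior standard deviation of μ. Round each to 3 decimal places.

Posterior mean ≈ 163.111; posterior SD ≈ 10.750

Prior precision 1/τ₀² = 1/39.9² = 0.00062814; data precision n/σ² = 16/44.65² = 0.00802559.
Posterior precision = 0.00062814 + 0.00802559 = 0.00865373, giving posterior SD = 1/√0.00865373 = 10.750.
Posterior mean = (0.00062814·123.01 + 0.00802559·166.25) / 0.00865373 = 163.111.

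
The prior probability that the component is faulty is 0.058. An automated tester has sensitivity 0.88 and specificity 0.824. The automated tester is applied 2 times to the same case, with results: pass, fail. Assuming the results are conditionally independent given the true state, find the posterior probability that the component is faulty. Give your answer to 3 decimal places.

With H the event that the component is faulty, the joint likelihood of the observed sequence is P(data|H) = 0.12·0.88 = 0.10560 and P(data|¬H) = 0.824·0.176 = 0.14502.
Bayes: P(H|data) = 0.058·0.10560 / (0.058·0.10560 + 0.942·0.14502) = 0.0061248/0.14274 = 0.0429.

Posterior P(H) ≈ 0.043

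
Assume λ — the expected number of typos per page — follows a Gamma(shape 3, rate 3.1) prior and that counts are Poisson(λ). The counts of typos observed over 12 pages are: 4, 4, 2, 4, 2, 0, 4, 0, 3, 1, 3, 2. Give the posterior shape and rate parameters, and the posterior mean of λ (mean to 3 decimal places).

Posterior: Gamma(shape=32, rate=15.1); mean ≈ 2.119

Total count ∑xᵢ = 29 over n = 12 pages.
Gamma is conjugate to the Poisson likelihood: posterior is Gamma(shape = 3+29 = 32, rate = 3.1+12 = 15.1).
Posterior mean = shape/rate = 32/15.1 = 2.119.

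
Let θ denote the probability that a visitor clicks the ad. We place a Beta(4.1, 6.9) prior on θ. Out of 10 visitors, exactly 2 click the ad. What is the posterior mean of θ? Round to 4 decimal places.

Posterior mean ≈ 0.2905

Observing 2 successes and 8 failures updates Beta(4.1, 6.9) by adding the success and failure counts to the two shape parameters: α = 4.1+2 = 6.1, β = 6.9+8 = 14.9.
Posterior mean = α/(α+β) = 6.1/21 = 0.2905.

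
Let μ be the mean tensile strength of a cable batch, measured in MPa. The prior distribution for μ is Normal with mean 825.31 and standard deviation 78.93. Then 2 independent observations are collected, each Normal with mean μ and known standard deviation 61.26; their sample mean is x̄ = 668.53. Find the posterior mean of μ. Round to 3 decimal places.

With known σ, the Normal prior is conjugate. Weight on the data is w = (n/σ²)/(n/σ² + 1/τ₀²) = 0.00053294/(0.00053294+0.00016052) = 0.76853.
Posterior mean = w·x̄ + (1−w)·μ₀ = 0.76853·668.53 + 0.23147·825.31 = 704.820.

Posterior mean ≈ 704.820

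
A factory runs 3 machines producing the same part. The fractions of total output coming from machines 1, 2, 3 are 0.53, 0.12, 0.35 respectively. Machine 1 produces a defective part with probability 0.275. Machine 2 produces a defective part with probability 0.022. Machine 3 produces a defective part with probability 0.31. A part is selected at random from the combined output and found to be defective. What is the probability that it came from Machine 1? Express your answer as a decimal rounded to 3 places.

Posterior probability ≈ 0.567

Tabulate prior·likelihood by source: [1] prior 0.53, lik 0.275, product 0.1458; [2] prior 0.12, lik 0.022, product 0.002640; [3] prior 0.35, lik 0.31, product 0.1085.
Normalizing constant = 0.25689; the posterior for Machine 1 is its product over the sum, 0.1458/0.25689 = 0.567.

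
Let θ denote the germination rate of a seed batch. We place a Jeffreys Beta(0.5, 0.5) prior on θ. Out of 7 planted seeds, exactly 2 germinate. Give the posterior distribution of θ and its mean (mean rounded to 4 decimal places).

Observing 2 successes and 5 failures updates Beta(0.5, 0.5) by adding the success and failure counts to the two shape parameters: α = 0.5+2 = 2.5, β = 0.5+5 = 5.5.
Posterior mean = α/(α+β) = 2.5/8 = 0.3125.

Posterior: Beta(2.5, 5.5); mean ≈ 0.3125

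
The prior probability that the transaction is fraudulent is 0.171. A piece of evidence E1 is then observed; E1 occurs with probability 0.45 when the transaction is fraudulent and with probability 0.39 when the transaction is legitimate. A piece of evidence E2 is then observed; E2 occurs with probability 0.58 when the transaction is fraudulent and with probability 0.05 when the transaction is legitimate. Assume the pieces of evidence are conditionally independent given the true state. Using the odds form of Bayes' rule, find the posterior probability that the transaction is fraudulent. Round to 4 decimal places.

Prior odds = 0.171/(1−0.171) = 0.20627.
Likelihood ratio for E1 = 0.45/0.39 = 1.1538.
Likelihood ratio for E2 = 0.58/0.05 = 11.600.
Posterior odds = prior odds × LR₁ × LR₂ = 2.7609.
Posterior probability = odds/(1+odds) = 2.7609/3.7609 = 0.7341.

Posterior probability ≈ 0.7341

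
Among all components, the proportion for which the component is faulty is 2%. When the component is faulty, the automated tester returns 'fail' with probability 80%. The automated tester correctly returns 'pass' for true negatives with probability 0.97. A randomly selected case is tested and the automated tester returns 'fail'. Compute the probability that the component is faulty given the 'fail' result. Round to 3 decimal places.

P(H | E) ≈ 0.352

Write H for 'the component is faulty'. Prior odds H:¬H = 0.02/0.98 = 0.020408. For the 'fail' outcome, the likelihood ratio is 0.8/0.03 = 26.667.
Posterior odds = 0.020408 × 26.667 = 0.54422, so P(H|E) = 0.54422/(1+0.54422) = 0.352.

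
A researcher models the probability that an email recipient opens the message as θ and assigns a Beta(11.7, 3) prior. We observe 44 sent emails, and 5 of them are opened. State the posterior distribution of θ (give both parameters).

Posterior: Beta(16.7, 42)

The binomial likelihood is conjugate to the Beta prior: with 5 successes and 39 failures, the posterior is Beta(11.7+5, 3+39) = Beta(16.7, 42).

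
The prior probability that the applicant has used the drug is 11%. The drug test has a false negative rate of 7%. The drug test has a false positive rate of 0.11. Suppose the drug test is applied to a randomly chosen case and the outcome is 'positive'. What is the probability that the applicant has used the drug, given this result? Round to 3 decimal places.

Write H for 'the applicant has used the drug'. Prior odds H:¬H = 0.11/0.89 = 0.12360. For the 'positive' outcome, the likelihood ratio is 0.93/0.11 = 8.4545.
Posterior odds = 0.12360 × 8.4545 = 1.0449, so P(H|E) = 1.0449/(1+1.0449) = 0.511.

P(H | E) ≈ 0.511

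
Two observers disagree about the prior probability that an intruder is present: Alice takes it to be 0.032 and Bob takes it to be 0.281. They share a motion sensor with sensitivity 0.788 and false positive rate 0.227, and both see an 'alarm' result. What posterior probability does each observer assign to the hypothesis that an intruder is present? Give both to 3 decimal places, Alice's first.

P('+'|H) = 0.788, P('+'|¬H) = 0.227.
Alice: numerator 0.788·0.032 = 0.025216; evidence = 0.025216+0.227·0.968 = 0.24495; posterior = 0.103.
Bob: numerator 0.788·0.281 = 0.22143; evidence = 0.22143+0.227·0.719 = 0.38464; posterior = 0.576.

Alice: 0.103; Bob: 0.576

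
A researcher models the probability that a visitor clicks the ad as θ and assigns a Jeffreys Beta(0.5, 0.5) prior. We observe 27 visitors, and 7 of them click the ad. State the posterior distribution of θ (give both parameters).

Posterior: Beta(7.5, 20.5)

Observing 7 successes and 20 failures updates Beta(0.5, 0.5) by adding the success and failure counts to the two shape parameters: α = 0.5+7 = 7.5, β = 0.5+20 = 20.5.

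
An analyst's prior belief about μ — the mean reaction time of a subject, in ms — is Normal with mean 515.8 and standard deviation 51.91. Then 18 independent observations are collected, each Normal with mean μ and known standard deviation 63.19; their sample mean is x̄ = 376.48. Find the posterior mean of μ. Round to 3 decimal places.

Posterior mean ≈ 387.077

Prior precision 1/τ₀² = 1/51.91² = 0.00037111; data precision n/σ² = 18/63.19² = 0.00450792.
Posterior precision = 0.00037111 + 0.00450792 = 0.00487902.
Posterior mean = (0.00037111·515.8 + 0.00450792·376.48) / 0.00487902 = 387.077.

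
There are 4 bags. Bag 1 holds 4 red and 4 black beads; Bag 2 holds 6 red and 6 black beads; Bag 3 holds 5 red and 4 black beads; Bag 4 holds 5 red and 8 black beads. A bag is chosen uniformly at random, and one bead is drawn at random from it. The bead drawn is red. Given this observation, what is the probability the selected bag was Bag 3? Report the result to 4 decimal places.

P(red|Bag 1) = 0.5; P(red|Bag 2) = 0.5; P(red|Bag 3) = 0.5556; P(red|Bag 4) = 0.3846.
Prior × likelihood for each source: 0.25·0.5=0.1250, 0.25·0.5=0.1250, 0.25·0.5556=0.1389, 0.25·0.3846=0.09615. Summing gives P(red) = 0.48504.
P(Bag 3 | red) = 0.1389 / 0.48504 = 0.2863.

Posterior probability ≈ 0.2863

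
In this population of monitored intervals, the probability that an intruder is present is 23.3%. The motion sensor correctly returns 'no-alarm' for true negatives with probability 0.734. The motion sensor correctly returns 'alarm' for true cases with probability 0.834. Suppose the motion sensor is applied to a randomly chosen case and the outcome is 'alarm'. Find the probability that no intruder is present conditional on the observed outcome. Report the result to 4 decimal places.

P(¬H | E) ≈ 0.5122

Let H be the event that an intruder is present. P(H) = 0.233, so P(¬H) = 0.767. With E the 'alarm' result, P(E|H) = 0.834 and P(E|¬H) = 0.266.
P(E) = 0.834·0.233 + 0.266·0.767 = 0.19432 + 0.20402 = 0.39834.
By Bayes' theorem, P(H|E) = 0.19432 / 0.39834 = 0.4878. Hence P(¬H|E) = 1 − 0.4878 = 0.5122.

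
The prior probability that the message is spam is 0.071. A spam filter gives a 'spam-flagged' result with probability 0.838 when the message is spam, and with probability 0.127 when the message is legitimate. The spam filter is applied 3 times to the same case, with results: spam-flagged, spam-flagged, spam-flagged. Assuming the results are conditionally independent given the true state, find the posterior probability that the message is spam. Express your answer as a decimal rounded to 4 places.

Posterior P(H) ≈ 0.9564

With H the event that the message is spam, the joint likelihood of the observed sequence is P(data|H) = 0.838·0.838·0.838 = 0.58848 and P(data|¬H) = 0.127·0.127·0.127 = 0.0020484.
Bayes: P(H|data) = 0.071·0.58848 / (0.071·0.58848 + 0.929·0.0020484) = 0.041782/0.043685 = 0.9564.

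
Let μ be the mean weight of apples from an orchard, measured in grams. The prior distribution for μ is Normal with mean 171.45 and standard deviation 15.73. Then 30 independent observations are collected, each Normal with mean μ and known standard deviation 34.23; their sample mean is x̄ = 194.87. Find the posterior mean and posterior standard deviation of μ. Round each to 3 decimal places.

Posterior mean ≈ 191.677; posterior SD ≈ 5.808

Prior precision 1/τ₀² = 1/15.73² = 0.00404150; data precision n/σ² = 30/34.23² = 0.0256040.
Posterior precision = 0.00404150 + 0.0256040 = 0.0296455, giving posterior SD = 1/√0.0296455 = 5.808.
Posterior mean = (0.00404150·171.45 + 0.0256040·194.87) / 0.0296455 = 191.677.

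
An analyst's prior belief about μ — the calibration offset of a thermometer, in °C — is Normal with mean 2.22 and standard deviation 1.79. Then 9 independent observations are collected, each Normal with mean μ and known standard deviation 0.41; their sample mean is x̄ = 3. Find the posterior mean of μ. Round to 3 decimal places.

Posterior mean ≈ 2.995

Prior precision 1/τ₀² = 1/1.79² = 0.312100; data precision n/σ² = 9/0.41² = 53.5396.
Posterior precision = 0.312100 + 53.5396 = 53.8517.
Posterior mean = (0.312100·2.22 + 53.5396·3) / 53.8517 = 2.995.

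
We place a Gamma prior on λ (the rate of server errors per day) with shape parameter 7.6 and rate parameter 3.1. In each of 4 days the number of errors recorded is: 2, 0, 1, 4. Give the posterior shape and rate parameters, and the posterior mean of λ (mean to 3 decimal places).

Total count ∑xᵢ = 7 over n = 4 days.
Gamma is conjugate to the Poisson likelihood: posterior is Gamma(shape = 7.6+7 = 14.6, rate = 3.1+4 = 7.1).
E[λ | data] = 14.6/7.1 = 2.056.

Posterior: Gamma(shape=14.6, rate=7.1); mean ≈ 2.056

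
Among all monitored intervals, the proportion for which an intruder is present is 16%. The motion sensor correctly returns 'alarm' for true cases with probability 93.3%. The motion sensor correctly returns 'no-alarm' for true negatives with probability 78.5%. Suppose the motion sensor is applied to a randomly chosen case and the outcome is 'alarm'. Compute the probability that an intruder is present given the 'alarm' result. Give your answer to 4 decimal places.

P(H | E) ≈ 0.4525

Write H for 'an intruder is present'. Prior odds H:¬H = 0.16/0.84 = 0.19048. For the 'alarm' outcome, the likelihood ratio is 0.933/0.215 = 4.3395.
Posterior odds = 0.19048 × 4.3395 = 0.82658, so P(H|E) = 0.82658/(1+0.82658) = 0.4525.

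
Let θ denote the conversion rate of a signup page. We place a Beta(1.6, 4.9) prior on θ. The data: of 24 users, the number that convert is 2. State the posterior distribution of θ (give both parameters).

Posterior: Beta(3.6, 26.9)

The binomial likelihood is conjugate to the Beta prior: with 2 successes and 22 failures, the posterior is Beta(1.6+2, 4.9+22) = Beta(3.6, 26.9).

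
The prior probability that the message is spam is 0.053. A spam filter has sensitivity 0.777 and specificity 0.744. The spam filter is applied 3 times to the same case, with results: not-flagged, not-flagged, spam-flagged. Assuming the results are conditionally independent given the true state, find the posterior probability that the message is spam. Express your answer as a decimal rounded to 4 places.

Posterior P(H) ≈ 0.0150

With H the event that the message is spam, the joint likelihood of the observed sequence is P(data|H) = 0.223·0.223·0.777 = 0.038639 and P(data|¬H) = 0.744·0.744·0.256 = 0.14171.
Bayes: P(H|data) = 0.053·0.038639 / (0.053·0.038639 + 0.947·0.14171) = 0.0020479/0.13624 = 0.0150.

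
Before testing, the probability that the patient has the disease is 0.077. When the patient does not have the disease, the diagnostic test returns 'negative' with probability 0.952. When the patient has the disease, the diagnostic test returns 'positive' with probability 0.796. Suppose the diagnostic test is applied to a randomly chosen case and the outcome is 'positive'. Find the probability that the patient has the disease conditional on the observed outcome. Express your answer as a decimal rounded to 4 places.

Write H for 'the patient has the disease'. Prior odds H:¬H = 0.077/0.923 = 0.083424. For the 'positive' outcome, the likelihood ratio is 0.796/0.048 = 16.583.
Posterior odds = 0.083424 × 16.583 = 1.3834, so P(H|E) = 1.3834/(1+1.3834) = 0.5804.

P(H | E) ≈ 0.5804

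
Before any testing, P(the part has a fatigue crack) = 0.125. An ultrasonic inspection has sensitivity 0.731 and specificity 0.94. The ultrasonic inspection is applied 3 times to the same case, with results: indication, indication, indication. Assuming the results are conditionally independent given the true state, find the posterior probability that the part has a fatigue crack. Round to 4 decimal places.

Let H be the event that the part has a fatigue crack; start with P(H) = 0.125. P('indication'|H) = 0.731, P('indication'|¬H) = 0.06.
Update on result 1 ('indication'): P(H) ← 0.731·0.1250 / (0.731·0.1250 + 0.06·0.8750) = 0.091375/0.14388 = 0.6351.
Update on result 2 ('indication'): P(H) ← 0.731·0.6351 / (0.731·0.6351 + 0.06·0.3649) = 0.46426/0.48615 = 0.9550.
Update on result 3 ('indication'): P(H) ← 0.731·0.9550 / (0.731·0.9550 + 0.06·0.0450) = 0.69808/0.70078 = 0.9961.

Posterior P(H) ≈ 0.9961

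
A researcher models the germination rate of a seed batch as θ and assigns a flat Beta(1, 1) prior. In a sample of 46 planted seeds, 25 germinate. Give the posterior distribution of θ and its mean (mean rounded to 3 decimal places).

Posterior: Beta(26, 22); mean ≈ 0.542

Observing 25 successes and 21 failures updates Beta(1, 1) by adding the success and failure counts to the two shape parameters: α = 1+25 = 26, β = 1+21 = 22.
E[θ | data] = 26/(26+22) = 0.542.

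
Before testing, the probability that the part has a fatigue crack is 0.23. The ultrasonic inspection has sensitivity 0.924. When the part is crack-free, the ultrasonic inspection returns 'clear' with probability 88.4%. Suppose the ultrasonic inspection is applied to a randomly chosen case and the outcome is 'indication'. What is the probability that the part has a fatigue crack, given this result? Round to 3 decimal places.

Let H be the event that the part has a fatigue crack. P(H) = 0.23, so P(¬H) = 0.77. With E the 'indication' result, P(E|H) = 0.924 and P(E|¬H) = 0.116.
P(E) = 0.924·0.23 + 0.116·0.77 = 0.21252 + 0.089320 = 0.30184.
By Bayes' theorem, P(H|E) = 0.21252 / 0.30184 = 0.704.

P(H | E) ≈ 0.704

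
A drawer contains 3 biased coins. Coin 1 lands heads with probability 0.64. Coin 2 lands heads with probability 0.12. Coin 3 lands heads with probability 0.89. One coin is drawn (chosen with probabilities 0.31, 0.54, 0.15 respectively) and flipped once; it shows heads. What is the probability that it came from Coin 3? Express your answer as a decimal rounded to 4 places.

Posterior probability ≈ 0.3365

Tabulate prior·likelihood by source: [1] prior 0.31, lik 0.64, product 0.1984; [2] prior 0.54, lik 0.12, product 0.06480; [3] prior 0.15, lik 0.89, product 0.1335.
Normalizing constant = 0.39670; the posterior for Coin 3 is its product over the sum, 0.1335/0.39670 = 0.3365.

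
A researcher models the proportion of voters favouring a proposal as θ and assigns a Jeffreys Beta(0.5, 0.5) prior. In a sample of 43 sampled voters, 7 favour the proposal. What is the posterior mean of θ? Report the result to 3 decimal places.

The binomial likelihood is conjugate to the Beta prior: with 7 successes and 36 failures, the posterior is Beta(0.5+7, 0.5+36) = Beta(7.5, 36.5).
Posterior mean = α/(α+β) = 7.5/44 = 0.170.

Posterior mean ≈ 0.170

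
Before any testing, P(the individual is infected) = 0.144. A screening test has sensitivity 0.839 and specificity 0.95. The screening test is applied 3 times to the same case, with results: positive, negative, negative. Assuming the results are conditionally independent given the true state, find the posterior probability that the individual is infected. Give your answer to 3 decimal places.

Posterior P(H) ≈ 0.075

Let H be the event that the individual is infected; start with P(H) = 0.144. P('positive'|H) = 0.839, P('positive'|¬H) = 0.05.
Update on result 1 ('positive'): P(H) ← 0.839·0.1440 / (0.839·0.1440 + 0.05·0.8560) = 0.12082/0.16362 = 0.7384.
Update on result 2 ('negative'): P(H) ← 0.161·0.7384 / (0.161·0.7384 + 0.95·0.2616) = 0.11888/0.36739 = 0.3236.
Update on result 3 ('negative'): P(H) ← 0.161·0.3236 / (0.161·0.3236 + 0.95·0.6764) = 0.052098/0.69469 = 0.0750.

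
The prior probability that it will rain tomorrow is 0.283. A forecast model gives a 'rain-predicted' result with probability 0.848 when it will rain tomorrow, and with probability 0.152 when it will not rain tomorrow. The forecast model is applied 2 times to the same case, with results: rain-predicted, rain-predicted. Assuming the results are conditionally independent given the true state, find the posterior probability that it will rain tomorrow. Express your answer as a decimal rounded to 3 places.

Posterior P(H) ≈ 0.925

With H the event that it will rain tomorrow, the joint likelihood of the observed sequence is P(data|H) = 0.848·0.848 = 0.71910 and P(data|¬H) = 0.152·0.152 = 0.023104.
Bayes: P(H|data) = 0.283·0.71910 / (0.283·0.71910 + 0.717·0.023104) = 0.20351/0.22007 = 0.9247.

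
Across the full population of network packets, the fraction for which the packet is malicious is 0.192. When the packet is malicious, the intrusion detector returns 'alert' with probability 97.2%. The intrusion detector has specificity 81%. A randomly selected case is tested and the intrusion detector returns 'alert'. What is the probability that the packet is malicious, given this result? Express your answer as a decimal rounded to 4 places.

Let H be the event that the packet is malicious. P(H) = 0.192, so P(¬H) = 0.808. With E the 'alert' result, P(E|H) = 0.972 and P(E|¬H) = 0.19.
P(E) = 0.972·0.192 + 0.19·0.808 = 0.18662 + 0.15352 = 0.34014.
By Bayes' theorem, P(H|E) = 0.18662 / 0.34014 = 0.5487.

P(H | E) ≈ 0.5487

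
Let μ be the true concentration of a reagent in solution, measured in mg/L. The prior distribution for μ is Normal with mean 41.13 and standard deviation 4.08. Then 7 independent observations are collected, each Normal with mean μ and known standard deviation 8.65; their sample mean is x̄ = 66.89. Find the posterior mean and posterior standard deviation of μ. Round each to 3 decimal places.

Prior precision 1/τ₀² = 1/4.08² = 0.0600730; data precision n/σ² = 7/8.65² = 0.0935547.
Posterior precision = 0.0600730 + 0.0935547 = 0.153628, giving posterior SD = 1/√0.153628 = 2.551.
Posterior mean = (0.0600730·41.13 + 0.0935547·66.89) / 0.153628 = 56.817.

Posterior mean ≈ 56.817; posterior SD ≈ 2.551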